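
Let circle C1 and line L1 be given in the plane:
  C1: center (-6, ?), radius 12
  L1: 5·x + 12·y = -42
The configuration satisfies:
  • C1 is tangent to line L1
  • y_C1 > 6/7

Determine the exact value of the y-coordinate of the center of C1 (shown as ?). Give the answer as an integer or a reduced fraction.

12

1. [C1‖L1]  y_C1² + 2y_C1 − 168 = 0  ⇒  y_C1 = -14 or 12
2. given y_C1 > 6/7: keep 12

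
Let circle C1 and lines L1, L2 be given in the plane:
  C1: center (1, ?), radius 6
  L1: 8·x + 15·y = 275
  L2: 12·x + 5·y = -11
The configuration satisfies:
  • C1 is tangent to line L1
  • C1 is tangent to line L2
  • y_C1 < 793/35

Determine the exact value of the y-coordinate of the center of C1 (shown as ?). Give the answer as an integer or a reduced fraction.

1. [C1‖L1]  y_C1² − (178/5)y_C1 + 1353/5 = 0  ⇒  y_C1 = 11 or 123/5
2. [C1‖L2]  y_C1² + (46/5)y_C1 − 1111/5 = 0  ⇒  y_C1 = -101/5 or 11

11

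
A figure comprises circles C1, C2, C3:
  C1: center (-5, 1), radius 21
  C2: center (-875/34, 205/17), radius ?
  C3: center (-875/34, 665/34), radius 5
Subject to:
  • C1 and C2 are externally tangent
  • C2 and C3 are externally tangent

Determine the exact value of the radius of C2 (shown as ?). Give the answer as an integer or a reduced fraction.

1. [ext C1·C2]  r_C2² + 42r_C2 − 445/4 = 0  ⇒  r_C2 = 5/2 (r>0 drops 1)
2. [ext C2·C3]  r_C2² + 10r_C2 − 125/4 = 0  ⇒  r_C2 = 5/2 (r>0 drops 1)

5/2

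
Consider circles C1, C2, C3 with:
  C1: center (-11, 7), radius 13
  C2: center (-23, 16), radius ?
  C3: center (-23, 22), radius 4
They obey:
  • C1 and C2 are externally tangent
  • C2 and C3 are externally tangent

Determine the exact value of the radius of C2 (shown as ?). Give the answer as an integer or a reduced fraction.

2

1. [ext C1·C2]  r_C2² + 26r_C2 − 56 = 0  ⇒  r_C2 = 2 (r>0 drops 1)
2. [ext C2·C3]  r_C2² + 8r_C2 − 20 = 0  ⇒  r_C2 = 2 (r>0 drops 1)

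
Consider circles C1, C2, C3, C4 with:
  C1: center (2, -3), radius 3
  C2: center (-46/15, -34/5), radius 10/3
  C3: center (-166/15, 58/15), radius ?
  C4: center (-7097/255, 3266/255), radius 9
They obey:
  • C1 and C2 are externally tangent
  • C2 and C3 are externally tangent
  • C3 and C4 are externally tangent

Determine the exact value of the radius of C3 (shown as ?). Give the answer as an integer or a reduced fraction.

1. [ext C2·C3]  r_C3² + (20/3)r_C3 − 500/3 = 0  ⇒  r_C3 = 10 (r>0 drops 1)
2. [ext C3·C4]  r_C3² + 18r_C3 − 280 = 0  ⇒  r_C3 = 10 (r>0 drops 1)

10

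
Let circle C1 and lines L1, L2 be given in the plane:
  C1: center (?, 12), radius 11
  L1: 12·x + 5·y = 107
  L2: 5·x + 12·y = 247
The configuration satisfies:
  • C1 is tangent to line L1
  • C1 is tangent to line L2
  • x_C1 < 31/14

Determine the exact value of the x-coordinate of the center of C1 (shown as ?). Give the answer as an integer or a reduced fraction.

-8

1. [C1‖L1]  x_C1² − (47/6)x_C1 − 380/3 = 0  ⇒  x_C1 = -8 or 95/6
2. [C1‖L2]  x_C1² − (206/5)x_C1 − 1968/5 = 0  ⇒  x_C1 = -8 or 246/5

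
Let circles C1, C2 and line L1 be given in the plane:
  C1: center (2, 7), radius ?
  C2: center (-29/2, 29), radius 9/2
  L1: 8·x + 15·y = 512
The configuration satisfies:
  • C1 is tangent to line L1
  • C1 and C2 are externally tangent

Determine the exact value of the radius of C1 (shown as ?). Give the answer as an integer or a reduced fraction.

23

1. [C1‖L1]  r_C1² − 529 = 0  ⇒  r_C1 = 23 (r>0 drops 1)
2. [ext C1·C2]  r_C1² + 9r_C1 − 736 = 0  ⇒  r_C1 = 23 (r>0 drops 1)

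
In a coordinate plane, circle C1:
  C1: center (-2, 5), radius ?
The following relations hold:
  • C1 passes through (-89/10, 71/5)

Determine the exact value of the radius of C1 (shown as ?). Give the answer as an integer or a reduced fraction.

1. [C1∋P]  r_C1² − 529/4 = 0  ⇒  r_C1 = 23/2 (r>0 drops 1)

23/2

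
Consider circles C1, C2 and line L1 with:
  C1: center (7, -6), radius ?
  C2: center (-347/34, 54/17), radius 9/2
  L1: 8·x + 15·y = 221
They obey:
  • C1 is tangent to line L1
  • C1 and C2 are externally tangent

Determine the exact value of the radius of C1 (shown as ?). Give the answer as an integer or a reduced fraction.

1. [C1‖L1]  r_C1² − 225 = 0  ⇒  r_C1 = 15 (r>0 drops 1)
2. [ext C1·C2]  r_C1² + 9r_C1 − 360 = 0  ⇒  r_C1 = 15 (r>0 drops 1)

15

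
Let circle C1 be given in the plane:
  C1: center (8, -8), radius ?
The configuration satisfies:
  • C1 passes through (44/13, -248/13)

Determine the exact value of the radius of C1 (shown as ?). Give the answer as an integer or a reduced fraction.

1. [C1∋P]  r_C1² − 144 = 0  ⇒  r_C1 = 12 (r>0 drops 1)

12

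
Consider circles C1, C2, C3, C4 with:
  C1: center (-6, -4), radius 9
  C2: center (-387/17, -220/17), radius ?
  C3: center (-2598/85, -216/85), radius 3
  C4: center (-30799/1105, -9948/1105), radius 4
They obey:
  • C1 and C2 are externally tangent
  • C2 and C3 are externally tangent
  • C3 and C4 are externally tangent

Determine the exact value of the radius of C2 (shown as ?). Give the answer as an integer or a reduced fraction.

1. [ext C1·C2]  r_C2² + 18r_C2 − 280 = 0  ⇒  r_C2 = 10 (r>0 drops 1)
2. [ext C2·C3]  r_C2² + 6r_C2 − 160 = 0  ⇒  r_C2 = 10 (r>0 drops 1)

10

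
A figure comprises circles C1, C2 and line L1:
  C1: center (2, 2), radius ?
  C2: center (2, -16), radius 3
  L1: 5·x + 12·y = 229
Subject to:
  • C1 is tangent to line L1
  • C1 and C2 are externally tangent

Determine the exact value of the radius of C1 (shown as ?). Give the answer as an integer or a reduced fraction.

15

1. [C1‖L1]  r_C1² − 225 = 0  ⇒  r_C1 = 15 (r>0 drops 1)
2. [ext C1·C2]  r_C1² + 6r_C1 − 315 = 0  ⇒  r_C1 = 15 (r>0 drops 1)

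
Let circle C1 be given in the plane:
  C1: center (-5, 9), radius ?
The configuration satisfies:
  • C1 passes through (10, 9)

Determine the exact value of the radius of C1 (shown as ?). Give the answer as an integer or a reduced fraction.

15

1. [C1∋P]  r_C1² − 225 = 0  ⇒  r_C1 = 15 (r>0 drops 1)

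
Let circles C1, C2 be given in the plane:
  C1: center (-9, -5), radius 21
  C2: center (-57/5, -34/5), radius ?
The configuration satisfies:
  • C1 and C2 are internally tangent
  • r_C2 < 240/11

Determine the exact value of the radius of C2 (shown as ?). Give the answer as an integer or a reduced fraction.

18

1. [int C1,C2]  r_C2² − 42r_C2 + 432 = 0  ⇒  r_C2 = 18 or 24
2. given r_C2 < 240/11: keep 18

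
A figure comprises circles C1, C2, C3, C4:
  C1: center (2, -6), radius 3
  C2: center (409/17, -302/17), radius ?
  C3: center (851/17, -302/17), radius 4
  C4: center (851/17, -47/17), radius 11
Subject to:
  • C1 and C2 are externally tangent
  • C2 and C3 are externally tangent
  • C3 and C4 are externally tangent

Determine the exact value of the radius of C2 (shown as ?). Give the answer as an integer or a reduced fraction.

1. [ext C1·C2]  r_C2² + 6r_C2 − 616 = 0  ⇒  r_C2 = 22 (r>0 drops 1)
2. [ext C2·C3]  r_C2² + 8r_C2 − 660 = 0  ⇒  r_C2 = 22 (r>0 drops 1)

22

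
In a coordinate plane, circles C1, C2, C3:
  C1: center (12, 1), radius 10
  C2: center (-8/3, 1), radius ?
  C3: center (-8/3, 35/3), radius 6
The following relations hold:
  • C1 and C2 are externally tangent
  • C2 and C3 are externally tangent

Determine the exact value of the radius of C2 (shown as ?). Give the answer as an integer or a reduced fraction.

14/3

1. [ext C1·C2]  r_C2² + 20r_C2 − 1036/9 = 0  ⇒  r_C2 = 14/3 (r>0 drops 1)
2. [ext C2·C3]  r_C2² + 12r_C2 − 700/9 = 0  ⇒  r_C2 = 14/3 (r>0 drops 1)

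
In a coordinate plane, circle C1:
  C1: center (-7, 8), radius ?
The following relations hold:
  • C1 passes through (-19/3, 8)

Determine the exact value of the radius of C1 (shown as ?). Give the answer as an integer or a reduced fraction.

1. [C1∋P]  r_C1² − 4/9 = 0  ⇒  r_C1 = 2/3 (r>0 drops 1)

2/3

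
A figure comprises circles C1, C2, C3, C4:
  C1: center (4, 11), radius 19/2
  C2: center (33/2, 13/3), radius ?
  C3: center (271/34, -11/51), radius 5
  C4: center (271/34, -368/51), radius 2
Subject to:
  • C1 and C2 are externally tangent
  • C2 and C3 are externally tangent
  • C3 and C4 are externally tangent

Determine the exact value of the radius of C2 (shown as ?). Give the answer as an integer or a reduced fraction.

1. [ext C1·C2]  r_C2² + 19r_C2 − 994/9 = 0  ⇒  r_C2 = 14/3 (r>0 drops 1)
2. [ext C2·C3]  r_C2² + 10r_C2 − 616/9 = 0  ⇒  r_C2 = 14/3 (r>0 drops 1)

14/3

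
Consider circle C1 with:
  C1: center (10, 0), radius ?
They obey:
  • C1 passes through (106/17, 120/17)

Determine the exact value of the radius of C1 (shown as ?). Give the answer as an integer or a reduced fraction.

8

1. [C1∋P]  r_C1² − 64 = 0  ⇒  r_C1 = 8 (r>0 drops 1)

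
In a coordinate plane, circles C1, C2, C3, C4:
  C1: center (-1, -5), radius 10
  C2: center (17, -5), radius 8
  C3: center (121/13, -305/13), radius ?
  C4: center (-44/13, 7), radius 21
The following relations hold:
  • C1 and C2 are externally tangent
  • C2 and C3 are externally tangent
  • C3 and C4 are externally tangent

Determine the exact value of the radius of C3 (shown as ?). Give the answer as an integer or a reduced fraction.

1. [ext C2·C3]  r_C3² + 16r_C3 − 336 = 0  ⇒  r_C3 = 12 (r>0 drops 1)
2. [ext C3·C4]  r_C3² + 42r_C3 − 648 = 0  ⇒  r_C3 = 12 (r>0 drops 1)

12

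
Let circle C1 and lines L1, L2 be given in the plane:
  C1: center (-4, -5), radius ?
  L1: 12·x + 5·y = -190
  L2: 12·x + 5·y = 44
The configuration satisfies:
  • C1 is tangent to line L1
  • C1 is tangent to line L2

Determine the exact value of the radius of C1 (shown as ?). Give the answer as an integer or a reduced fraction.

1. [C1‖L1]  r_C1² − 81 = 0  ⇒  r_C1 = 9 (r>0 drops 1)
2. [C1‖L2]  r_C1² − 81 = 0  ⇒  r_C1 = 9 (r>0 drops 1)

9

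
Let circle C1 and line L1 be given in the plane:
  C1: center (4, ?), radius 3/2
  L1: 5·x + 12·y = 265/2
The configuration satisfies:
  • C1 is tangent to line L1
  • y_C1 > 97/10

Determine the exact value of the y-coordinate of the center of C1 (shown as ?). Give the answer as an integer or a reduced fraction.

1. [C1‖L1]  y_C1² − (75/4)y_C1 + 341/4 = 0  ⇒  y_C1 = 31/4 or 11
2. given y_C1 > 97/10: keep 11

11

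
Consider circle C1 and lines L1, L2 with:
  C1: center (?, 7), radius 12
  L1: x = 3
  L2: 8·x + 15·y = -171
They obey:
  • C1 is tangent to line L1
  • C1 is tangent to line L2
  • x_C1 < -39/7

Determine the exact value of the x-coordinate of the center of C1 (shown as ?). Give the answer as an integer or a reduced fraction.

-9

1. [C1‖L1]  x_C1² − 6x_C1 − 135 = 0  ⇒  x_C1 = -9 or 15
2. [C1‖L2]  x_C1² + 69x_C1 + 540 = 0  ⇒  x_C1 = -60 or -9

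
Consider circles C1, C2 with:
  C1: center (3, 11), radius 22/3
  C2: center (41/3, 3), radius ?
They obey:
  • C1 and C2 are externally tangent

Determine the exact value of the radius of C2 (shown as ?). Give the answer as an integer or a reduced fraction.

6

1. [ext C1·C2]  r_C2² + (44/3)r_C2 − 124 = 0  ⇒  r_C2 = 6 (r>0 drops 1)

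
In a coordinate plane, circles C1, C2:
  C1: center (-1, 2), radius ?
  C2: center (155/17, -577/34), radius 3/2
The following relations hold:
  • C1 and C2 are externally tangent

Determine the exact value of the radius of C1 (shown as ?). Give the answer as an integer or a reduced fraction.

20

1. [ext C1·C2]  r_C1² + 3r_C1 − 460 = 0  ⇒  r_C1 = 20 (r>0 drops 1)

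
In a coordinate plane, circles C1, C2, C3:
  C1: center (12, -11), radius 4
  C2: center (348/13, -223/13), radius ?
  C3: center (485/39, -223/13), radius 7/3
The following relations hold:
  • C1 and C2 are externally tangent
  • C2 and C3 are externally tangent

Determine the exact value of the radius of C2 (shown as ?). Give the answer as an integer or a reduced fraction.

12

1. [ext C1·C2]  r_C2² + 8r_C2 − 240 = 0  ⇒  r_C2 = 12 (r>0 drops 1)
2. [ext C2·C3]  r_C2² + (14/3)r_C2 − 200 = 0  ⇒  r_C2 = 12 (r>0 drops 1)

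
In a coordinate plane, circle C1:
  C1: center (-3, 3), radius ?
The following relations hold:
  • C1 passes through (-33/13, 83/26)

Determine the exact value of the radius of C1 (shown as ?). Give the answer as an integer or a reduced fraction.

1/2

1. [C1∋P]  r_C1² − 1/4 = 0  ⇒  r_C1 = 1/2 (r>0 drops 1)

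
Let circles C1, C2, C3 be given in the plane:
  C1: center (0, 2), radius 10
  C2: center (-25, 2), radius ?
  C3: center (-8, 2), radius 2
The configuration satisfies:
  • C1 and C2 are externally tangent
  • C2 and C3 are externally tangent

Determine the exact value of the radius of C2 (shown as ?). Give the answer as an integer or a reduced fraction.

1. [ext C1·C2]  r_C2² + 20r_C2 − 525 = 0  ⇒  r_C2 = 15 (r>0 drops 1)
2. [ext C2·C3]  r_C2² + 4r_C2 − 285 = 0  ⇒  r_C2 = 15 (r>0 drops 1)

15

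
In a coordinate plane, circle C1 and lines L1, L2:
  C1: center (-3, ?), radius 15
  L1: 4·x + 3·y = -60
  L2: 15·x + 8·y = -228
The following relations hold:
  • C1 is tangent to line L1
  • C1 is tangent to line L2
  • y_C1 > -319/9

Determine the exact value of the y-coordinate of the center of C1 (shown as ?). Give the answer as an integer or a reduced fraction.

1. [C1‖L1]  y_C1² + 32y_C1 − 369 = 0  ⇒  y_C1 = -41 or 9
2. [C1‖L2]  y_C1² + (183/4)y_C1 − 1971/4 = 0  ⇒  y_C1 = -219/4 or 9

9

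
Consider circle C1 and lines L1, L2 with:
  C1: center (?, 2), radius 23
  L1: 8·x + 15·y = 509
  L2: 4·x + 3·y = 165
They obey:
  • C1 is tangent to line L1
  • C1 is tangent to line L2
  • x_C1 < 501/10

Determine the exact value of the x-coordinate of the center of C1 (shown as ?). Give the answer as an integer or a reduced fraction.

1. [C1‖L1]  x_C1² − (479/4)x_C1 + 4785/4 = 0  ⇒  x_C1 = 11 or 435/4
2. [C1‖L2]  x_C1² − (159/2)x_C1 + 1507/2 = 0  ⇒  x_C1 = 11 or 137/2

11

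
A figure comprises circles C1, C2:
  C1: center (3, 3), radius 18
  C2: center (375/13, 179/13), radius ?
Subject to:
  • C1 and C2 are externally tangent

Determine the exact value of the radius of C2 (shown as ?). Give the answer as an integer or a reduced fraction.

10

1. [ext C1·C2]  r_C2² + 36r_C2 − 460 = 0  ⇒  r_C2 = 10 (r>0 drops 1)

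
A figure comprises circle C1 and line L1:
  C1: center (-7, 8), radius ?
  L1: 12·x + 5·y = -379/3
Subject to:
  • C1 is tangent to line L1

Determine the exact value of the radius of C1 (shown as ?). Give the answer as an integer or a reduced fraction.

1. [C1‖L1]  r_C1² − 361/9 = 0  ⇒  r_C1 = 19/3 (r>0 drops 1)

19/3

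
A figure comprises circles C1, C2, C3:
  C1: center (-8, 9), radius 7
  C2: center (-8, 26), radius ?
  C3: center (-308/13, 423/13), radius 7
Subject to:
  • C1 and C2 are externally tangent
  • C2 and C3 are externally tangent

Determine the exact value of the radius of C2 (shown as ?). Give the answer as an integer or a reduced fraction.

10

1. [ext C1·C2]  r_C2² + 14r_C2 − 240 = 0  ⇒  r_C2 = 10 (r>0 drops 1)
2. [ext C2·C3]  r_C2² + 14r_C2 − 240 = 0  ⇒  r_C2 = 10 (r>0 drops 1)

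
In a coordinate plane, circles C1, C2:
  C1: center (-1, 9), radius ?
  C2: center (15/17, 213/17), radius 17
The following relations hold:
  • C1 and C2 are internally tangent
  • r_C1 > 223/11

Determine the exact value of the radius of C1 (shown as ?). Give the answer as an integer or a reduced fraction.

21

1. [int C1,C2]  r_C1² − 34r_C1 + 273 = 0  ⇒  r_C1 = 13 or 21
2. given r_C1 > 223/11: keep 21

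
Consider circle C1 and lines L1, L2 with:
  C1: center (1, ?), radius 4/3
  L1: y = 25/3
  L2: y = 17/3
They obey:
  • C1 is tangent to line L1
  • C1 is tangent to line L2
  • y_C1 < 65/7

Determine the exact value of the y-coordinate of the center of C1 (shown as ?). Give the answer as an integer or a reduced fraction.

1. [C1‖L1]  y_C1² − (50/3)y_C1 + 203/3 = 0  ⇒  y_C1 = 7 or 29/3
2. [C1‖L2]  y_C1² − (34/3)y_C1 + 91/3 = 0  ⇒  y_C1 = 13/3 or 7

7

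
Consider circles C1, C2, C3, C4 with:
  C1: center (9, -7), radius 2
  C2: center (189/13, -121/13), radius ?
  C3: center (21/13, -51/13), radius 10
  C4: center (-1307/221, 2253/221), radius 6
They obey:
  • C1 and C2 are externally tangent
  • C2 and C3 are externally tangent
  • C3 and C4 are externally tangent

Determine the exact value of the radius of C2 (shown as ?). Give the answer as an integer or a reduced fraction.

4

1. [ext C1·C2]  r_C2² + 4r_C2 − 32 = 0  ⇒  r_C2 = 4 (r>0 drops 1)
2. [ext C2·C3]  r_C2² + 20r_C2 − 96 = 0  ⇒  r_C2 = 4 (r>0 drops 1)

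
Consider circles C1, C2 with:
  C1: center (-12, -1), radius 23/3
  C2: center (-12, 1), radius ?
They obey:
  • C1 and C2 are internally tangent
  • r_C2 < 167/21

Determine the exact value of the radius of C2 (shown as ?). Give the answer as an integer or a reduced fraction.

1. [int C1,C2]  r_C2² − (46/3)r_C2 + 493/9 = 0  ⇒  r_C2 = 17/3 or 29/3
2. given r_C2 < 167/21: keep 17/3

17/3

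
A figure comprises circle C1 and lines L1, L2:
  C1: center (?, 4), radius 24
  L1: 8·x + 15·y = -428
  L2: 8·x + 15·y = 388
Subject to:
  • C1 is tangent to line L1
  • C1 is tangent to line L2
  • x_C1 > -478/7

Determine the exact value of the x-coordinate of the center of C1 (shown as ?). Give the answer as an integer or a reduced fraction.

-10

1. [C1‖L1]  x_C1² + 122x_C1 + 1120 = 0  ⇒  x_C1 = -112 or -10
2. [C1‖L2]  x_C1² − 82x_C1 − 920 = 0  ⇒  x_C1 = -10 or 92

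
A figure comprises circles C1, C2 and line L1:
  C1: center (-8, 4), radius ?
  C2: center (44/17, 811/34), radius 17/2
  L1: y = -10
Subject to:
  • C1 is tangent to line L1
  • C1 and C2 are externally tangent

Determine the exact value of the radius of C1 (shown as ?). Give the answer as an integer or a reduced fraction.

14

1. [C1‖L1]  r_C1² − 196 = 0  ⇒  r_C1 = 14 (r>0 drops 1)
2. [ext C1·C2]  r_C1² + 17r_C1 − 434 = 0  ⇒  r_C1 = 14 (r>0 drops 1)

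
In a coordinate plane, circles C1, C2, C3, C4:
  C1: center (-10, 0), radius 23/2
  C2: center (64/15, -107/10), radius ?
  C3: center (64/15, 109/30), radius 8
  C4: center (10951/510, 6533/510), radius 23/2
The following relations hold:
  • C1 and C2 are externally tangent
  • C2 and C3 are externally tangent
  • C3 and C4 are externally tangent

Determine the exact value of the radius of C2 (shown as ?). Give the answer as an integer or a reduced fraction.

19/3

1. [ext C1·C2]  r_C2² + 23r_C2 − 1672/9 = 0  ⇒  r_C2 = 19/3 (r>0 drops 1)
2. [ext C2·C3]  r_C2² + 16r_C2 − 1273/9 = 0  ⇒  r_C2 = 19/3 (r>0 drops 1)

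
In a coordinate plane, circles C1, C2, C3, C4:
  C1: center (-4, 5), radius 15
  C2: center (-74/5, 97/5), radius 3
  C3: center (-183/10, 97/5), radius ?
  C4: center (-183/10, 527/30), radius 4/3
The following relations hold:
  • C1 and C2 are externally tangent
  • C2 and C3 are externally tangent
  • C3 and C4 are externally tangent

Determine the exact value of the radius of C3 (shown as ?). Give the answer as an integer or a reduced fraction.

1. [ext C2·C3]  r_C3² + 6r_C3 − 13/4 = 0  ⇒  r_C3 = 1/2 (r>0 drops 1)
2. [ext C3·C4]  r_C3² + (8/3)r_C3 − 19/12 = 0  ⇒  r_C3 = 1/2 (r>0 drops 1)

1/2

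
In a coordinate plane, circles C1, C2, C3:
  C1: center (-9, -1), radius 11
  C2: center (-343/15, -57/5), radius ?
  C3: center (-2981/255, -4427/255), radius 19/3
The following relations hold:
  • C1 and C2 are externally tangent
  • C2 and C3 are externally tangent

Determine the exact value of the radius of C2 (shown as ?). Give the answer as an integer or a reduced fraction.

1. [ext C1·C2]  r_C2² + 22r_C2 − 1615/9 = 0  ⇒  r_C2 = 19/3 (r>0 drops 1)
2. [ext C2·C3]  r_C2² + (38/3)r_C2 − 361/3 = 0  ⇒  r_C2 = 19/3 (r>0 drops 1)

19/3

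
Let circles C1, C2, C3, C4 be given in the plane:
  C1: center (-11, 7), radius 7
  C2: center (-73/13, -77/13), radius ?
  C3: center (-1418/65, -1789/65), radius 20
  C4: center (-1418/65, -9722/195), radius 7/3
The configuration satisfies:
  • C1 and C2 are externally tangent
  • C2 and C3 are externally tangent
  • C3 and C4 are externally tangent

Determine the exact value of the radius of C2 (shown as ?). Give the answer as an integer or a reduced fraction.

7

1. [ext C1·C2]  r_C2² + 14r_C2 − 147 = 0  ⇒  r_C2 = 7 (r>0 drops 1)
2. [ext C2·C3]  r_C2² + 40r_C2 − 329 = 0  ⇒  r_C2 = 7 (r>0 drops 1)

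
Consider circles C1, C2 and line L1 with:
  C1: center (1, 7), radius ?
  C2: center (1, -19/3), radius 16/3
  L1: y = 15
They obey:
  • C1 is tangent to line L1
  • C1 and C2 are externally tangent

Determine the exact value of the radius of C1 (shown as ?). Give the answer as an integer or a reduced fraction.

8

1. [C1‖L1]  r_C1² − 64 = 0  ⇒  r_C1 = 8 (r>0 drops 1)
2. [ext C1·C2]  r_C1² + (32/3)r_C1 − 448/3 = 0  ⇒  r_C1 = 8 (r>0 drops 1)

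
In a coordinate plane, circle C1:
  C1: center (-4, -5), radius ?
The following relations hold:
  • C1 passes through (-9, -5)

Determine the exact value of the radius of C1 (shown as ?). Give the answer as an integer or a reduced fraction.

5

1. [C1∋P]  r_C1² − 25 = 0  ⇒  r_C1 = 5 (r>0 drops 1)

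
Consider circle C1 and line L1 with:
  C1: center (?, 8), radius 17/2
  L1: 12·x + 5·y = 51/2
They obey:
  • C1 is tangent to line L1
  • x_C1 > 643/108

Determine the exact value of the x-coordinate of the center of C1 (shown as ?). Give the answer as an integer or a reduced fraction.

8

1. [C1‖L1]  x_C1² + (29/12)x_C1 − 250/3 = 0  ⇒  x_C1 = -125/12 or 8
2. given x_C1 > 643/108: keep 8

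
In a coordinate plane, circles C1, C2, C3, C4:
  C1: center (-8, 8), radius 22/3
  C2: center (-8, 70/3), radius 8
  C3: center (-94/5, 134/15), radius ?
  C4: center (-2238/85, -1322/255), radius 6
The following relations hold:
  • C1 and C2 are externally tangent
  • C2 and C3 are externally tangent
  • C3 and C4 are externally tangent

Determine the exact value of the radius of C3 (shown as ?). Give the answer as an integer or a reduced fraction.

1. [ext C2·C3]  r_C3² + 16r_C3 − 260 = 0  ⇒  r_C3 = 10 (r>0 drops 1)
2. [ext C3·C4]  r_C3² + 12r_C3 − 220 = 0  ⇒  r_C3 = 10 (r>0 drops 1)

10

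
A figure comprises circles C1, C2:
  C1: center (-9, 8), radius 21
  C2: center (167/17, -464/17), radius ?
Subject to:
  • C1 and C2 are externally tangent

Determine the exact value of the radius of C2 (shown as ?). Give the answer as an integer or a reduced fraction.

1. [ext C1·C2]  r_C2² + 42r_C2 − 1159 = 0  ⇒  r_C2 = 19 (r>0 drops 1)

19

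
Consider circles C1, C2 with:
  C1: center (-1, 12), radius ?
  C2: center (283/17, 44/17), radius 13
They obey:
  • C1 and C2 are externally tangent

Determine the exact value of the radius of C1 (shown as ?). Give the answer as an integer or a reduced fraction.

7

1. [ext C1·C2]  r_C1² + 26r_C1 − 231 = 0  ⇒  r_C1 = 7 (r>0 drops 1)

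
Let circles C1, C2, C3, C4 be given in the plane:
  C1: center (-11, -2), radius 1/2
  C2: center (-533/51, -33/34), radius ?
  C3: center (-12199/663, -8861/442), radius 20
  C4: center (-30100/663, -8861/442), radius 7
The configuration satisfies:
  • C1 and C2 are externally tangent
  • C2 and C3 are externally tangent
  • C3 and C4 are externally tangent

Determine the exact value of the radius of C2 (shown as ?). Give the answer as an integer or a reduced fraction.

2/3

1. [ext C1·C2]  r_C2² + 1r_C2 − 10/9 = 0  ⇒  r_C2 = 2/3 (r>0 drops 1)
2. [ext C2·C3]  r_C2² + 40r_C2 − 244/9 = 0  ⇒  r_C2 = 2/3 (r>0 drops 1)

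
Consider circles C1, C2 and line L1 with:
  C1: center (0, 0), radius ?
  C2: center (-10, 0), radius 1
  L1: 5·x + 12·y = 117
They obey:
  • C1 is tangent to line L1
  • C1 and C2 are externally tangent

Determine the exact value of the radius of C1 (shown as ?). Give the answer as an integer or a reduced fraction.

1. [C1‖L1]  r_C1² − 81 = 0  ⇒  r_C1 = 9 (r>0 drops 1)
2. [ext C1·C2]  r_C1² + 2r_C1 − 99 = 0  ⇒  r_C1 = 9 (r>0 drops 1)

9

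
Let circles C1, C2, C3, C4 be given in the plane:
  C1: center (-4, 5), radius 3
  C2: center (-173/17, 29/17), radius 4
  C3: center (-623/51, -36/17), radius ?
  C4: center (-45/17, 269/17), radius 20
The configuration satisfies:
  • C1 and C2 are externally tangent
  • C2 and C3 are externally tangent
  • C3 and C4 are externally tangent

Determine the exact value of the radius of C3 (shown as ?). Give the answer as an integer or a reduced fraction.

1. [ext C2·C3]  r_C3² + 8r_C3 − 25/9 = 0  ⇒  r_C3 = 1/3 (r>0 drops 1)
2. [ext C3·C4]  r_C3² + 40r_C3 − 121/9 = 0  ⇒  r_C3 = 1/3 (r>0 drops 1)

1/3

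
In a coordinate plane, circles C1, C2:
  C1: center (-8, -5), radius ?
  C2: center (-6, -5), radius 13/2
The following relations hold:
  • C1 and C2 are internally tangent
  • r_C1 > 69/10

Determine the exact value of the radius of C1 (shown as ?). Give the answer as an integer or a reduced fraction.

17/2

1. [int C1,C2]  r_C1² − 13r_C1 + 153/4 = 0  ⇒  r_C1 = 9/2 or 17/2
2. given r_C1 > 69/10: keep 17/2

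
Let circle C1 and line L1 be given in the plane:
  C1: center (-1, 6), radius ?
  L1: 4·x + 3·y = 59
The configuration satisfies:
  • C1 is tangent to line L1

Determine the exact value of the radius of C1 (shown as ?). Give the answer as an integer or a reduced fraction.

9

1. [C1‖L1]  r_C1² − 81 = 0  ⇒  r_C1 = 9 (r>0 drops 1)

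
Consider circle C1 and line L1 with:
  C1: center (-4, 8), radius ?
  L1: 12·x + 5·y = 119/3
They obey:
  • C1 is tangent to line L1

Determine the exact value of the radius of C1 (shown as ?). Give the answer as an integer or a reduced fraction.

1. [C1‖L1]  r_C1² − 121/9 = 0  ⇒  r_C1 = 11/3 (r>0 drops 1)

11/3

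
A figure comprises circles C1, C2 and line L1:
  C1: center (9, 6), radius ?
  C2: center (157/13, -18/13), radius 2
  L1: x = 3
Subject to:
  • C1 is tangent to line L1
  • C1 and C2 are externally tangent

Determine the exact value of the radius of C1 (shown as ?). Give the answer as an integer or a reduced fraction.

6

1. [C1‖L1]  r_C1² − 36 = 0  ⇒  r_C1 = 6 (r>0 drops 1)
2. [ext C1·C2]  r_C1² + 4r_C1 − 60 = 0  ⇒  r_C1 = 6 (r>0 drops 1)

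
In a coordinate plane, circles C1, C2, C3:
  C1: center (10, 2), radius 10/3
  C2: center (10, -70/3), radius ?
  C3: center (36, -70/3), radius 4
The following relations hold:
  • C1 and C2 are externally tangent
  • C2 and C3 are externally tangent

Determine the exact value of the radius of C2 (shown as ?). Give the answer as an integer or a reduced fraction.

22

1. [ext C1·C2]  r_C2² + (20/3)r_C2 − 1892/3 = 0  ⇒  r_C2 = 22 (r>0 drops 1)
2. [ext C2·C3]  r_C2² + 8r_C2 − 660 = 0  ⇒  r_C2 = 22 (r>0 drops 1)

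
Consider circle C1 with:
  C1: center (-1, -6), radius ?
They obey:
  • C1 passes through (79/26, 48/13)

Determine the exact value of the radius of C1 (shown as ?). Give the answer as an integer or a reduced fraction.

1. [C1∋P]  r_C1² − 441/4 = 0  ⇒  r_C1 = 21/2 (r>0 drops 1)

21/2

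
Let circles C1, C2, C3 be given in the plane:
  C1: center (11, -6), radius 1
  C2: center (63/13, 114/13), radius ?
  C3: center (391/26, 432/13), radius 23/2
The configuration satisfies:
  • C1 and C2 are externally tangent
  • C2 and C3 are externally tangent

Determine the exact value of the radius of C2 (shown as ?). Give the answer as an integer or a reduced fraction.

15

1. [ext C1·C2]  r_C2² + 2r_C2 − 255 = 0  ⇒  r_C2 = 15 (r>0 drops 1)
2. [ext C2·C3]  r_C2² + 23r_C2 − 570 = 0  ⇒  r_C2 = 15 (r>0 drops 1)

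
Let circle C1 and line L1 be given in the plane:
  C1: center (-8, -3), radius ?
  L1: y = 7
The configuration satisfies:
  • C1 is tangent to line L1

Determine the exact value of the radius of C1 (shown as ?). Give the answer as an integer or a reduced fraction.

1. [C1‖L1]  r_C1² − 100 = 0  ⇒  r_C1 = 10 (r>0 drops 1)

10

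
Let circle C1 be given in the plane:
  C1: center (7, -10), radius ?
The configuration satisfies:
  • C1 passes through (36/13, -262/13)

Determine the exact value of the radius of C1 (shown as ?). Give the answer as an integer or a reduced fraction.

11

1. [C1∋P]  r_C1² − 121 = 0  ⇒  r_C1 = 11 (r>0 drops 1)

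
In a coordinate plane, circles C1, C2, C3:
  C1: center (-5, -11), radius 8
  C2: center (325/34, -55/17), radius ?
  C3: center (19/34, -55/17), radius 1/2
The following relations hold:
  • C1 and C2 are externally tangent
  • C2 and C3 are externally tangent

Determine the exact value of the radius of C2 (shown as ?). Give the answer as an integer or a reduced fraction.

17/2

1. [ext C1·C2]  r_C2² + 16r_C2 − 833/4 = 0  ⇒  r_C2 = 17/2 (r>0 drops 1)
2. [ext C2·C3]  r_C2² + 1r_C2 − 323/4 = 0  ⇒  r_C2 = 17/2 (r>0 drops 1)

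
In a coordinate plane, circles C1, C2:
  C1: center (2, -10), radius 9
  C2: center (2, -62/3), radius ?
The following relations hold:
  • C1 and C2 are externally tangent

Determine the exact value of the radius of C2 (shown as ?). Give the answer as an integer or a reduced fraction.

1. [ext C1·C2]  r_C2² + 18r_C2 − 295/9 = 0  ⇒  r_C2 = 5/3 (r>0 drops 1)

5/3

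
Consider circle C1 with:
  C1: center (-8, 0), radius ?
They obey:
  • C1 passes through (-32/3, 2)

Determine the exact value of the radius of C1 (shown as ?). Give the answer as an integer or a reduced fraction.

1. [C1∋P]  r_C1² − 100/9 = 0  ⇒  r_C1 = 10/3 (r>0 drops 1)

10/3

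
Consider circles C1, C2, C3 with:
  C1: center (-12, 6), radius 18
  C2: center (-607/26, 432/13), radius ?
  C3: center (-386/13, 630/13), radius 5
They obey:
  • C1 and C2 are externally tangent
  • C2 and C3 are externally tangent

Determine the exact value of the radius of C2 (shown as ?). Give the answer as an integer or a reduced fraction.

1. [ext C1·C2]  r_C2² + 36r_C2 − 2185/4 = 0  ⇒  r_C2 = 23/2 (r>0 drops 1)
2. [ext C2·C3]  r_C2² + 10r_C2 − 989/4 = 0  ⇒  r_C2 = 23/2 (r>0 drops 1)

23/2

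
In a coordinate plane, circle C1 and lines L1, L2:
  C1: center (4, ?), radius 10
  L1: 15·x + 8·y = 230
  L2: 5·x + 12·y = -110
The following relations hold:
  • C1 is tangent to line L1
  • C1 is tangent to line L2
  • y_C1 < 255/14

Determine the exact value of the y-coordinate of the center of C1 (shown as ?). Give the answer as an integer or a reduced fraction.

1. [C1‖L1]  y_C1² − (85/2)y_C1 = 0  ⇒  y_C1 = 0 or 85/2
2. [C1‖L2]  y_C1² + (65/3)y_C1 = 0  ⇒  y_C1 = -65/3 or 0

0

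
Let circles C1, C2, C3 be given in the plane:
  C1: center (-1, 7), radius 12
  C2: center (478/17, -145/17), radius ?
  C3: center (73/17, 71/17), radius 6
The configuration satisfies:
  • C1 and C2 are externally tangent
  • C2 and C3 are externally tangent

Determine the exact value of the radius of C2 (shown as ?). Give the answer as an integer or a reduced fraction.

1. [ext C1·C2]  r_C2² + 24r_C2 − 945 = 0  ⇒  r_C2 = 21 (r>0 drops 1)
2. [ext C2·C3]  r_C2² + 12r_C2 − 693 = 0  ⇒  r_C2 = 21 (r>0 drops 1)

21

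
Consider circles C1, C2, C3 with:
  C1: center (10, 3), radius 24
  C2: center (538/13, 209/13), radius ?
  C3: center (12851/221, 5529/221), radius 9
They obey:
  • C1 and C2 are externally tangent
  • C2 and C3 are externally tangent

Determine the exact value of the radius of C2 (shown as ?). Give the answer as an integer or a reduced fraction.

1. [ext C1·C2]  r_C2² + 48r_C2 − 580 = 0  ⇒  r_C2 = 10 (r>0 drops 1)
2. [ext C2·C3]  r_C2² + 18r_C2 − 280 = 0  ⇒  r_C2 = 10 (r>0 drops 1)

10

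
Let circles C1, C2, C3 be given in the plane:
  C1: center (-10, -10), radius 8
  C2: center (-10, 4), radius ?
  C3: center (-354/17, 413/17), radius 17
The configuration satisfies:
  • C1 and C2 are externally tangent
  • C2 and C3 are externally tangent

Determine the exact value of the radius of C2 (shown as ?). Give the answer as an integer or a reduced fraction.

1. [ext C1·C2]  r_C2² + 16r_C2 − 132 = 0  ⇒  r_C2 = 6 (r>0 drops 1)
2. [ext C2·C3]  r_C2² + 34r_C2 − 240 = 0  ⇒  r_C2 = 6 (r>0 drops 1)

6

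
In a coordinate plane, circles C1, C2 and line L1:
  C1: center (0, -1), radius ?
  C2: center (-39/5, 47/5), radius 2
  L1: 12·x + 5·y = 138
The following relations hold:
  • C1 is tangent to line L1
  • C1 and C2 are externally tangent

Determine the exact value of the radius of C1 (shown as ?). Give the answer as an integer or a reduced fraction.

1. [C1‖L1]  r_C1² − 121 = 0  ⇒  r_C1 = 11 (r>0 drops 1)
2. [ext C1·C2]  r_C1² + 4r_C1 − 165 = 0  ⇒  r_C1 = 11 (r>0 drops 1)

11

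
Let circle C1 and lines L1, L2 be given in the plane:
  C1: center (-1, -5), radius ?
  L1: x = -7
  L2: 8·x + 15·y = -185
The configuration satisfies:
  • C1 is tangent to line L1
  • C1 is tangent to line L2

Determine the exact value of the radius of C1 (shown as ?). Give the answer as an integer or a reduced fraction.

6

1. [C1‖L1]  r_C1² − 36 = 0  ⇒  r_C1 = 6 (r>0 drops 1)
2. [C1‖L2]  r_C1² − 36 = 0  ⇒  r_C1 = 6 (r>0 drops 1)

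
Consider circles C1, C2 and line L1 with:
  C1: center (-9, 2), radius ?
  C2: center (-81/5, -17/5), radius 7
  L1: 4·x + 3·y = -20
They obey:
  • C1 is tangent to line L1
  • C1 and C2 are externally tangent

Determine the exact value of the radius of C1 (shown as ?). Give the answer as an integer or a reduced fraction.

2

1. [C1‖L1]  r_C1² − 4 = 0  ⇒  r_C1 = 2 (r>0 drops 1)
2. [ext C1·C2]  r_C1² + 14r_C1 − 32 = 0  ⇒  r_C1 = 2 (r>0 drops 1)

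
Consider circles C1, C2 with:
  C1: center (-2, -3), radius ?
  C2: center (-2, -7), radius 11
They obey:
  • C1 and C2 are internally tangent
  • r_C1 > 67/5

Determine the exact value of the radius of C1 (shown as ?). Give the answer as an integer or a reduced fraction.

1. [int C1,C2]  r_C1² − 22r_C1 + 105 = 0  ⇒  r_C1 = 7 or 15
2. given r_C1 > 67/5: keep 15

15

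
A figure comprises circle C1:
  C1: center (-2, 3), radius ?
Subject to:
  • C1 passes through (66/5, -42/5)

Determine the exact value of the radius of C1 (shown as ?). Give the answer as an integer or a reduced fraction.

1. [C1∋P]  r_C1² − 361 = 0  ⇒  r_C1 = 19 (r>0 drops 1)

19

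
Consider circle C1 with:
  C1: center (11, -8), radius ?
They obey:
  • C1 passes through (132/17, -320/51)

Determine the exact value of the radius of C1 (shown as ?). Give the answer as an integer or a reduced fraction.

1. [C1∋P]  r_C1² − 121/9 = 0  ⇒  r_C1 = 11/3 (r>0 drops 1)

11/3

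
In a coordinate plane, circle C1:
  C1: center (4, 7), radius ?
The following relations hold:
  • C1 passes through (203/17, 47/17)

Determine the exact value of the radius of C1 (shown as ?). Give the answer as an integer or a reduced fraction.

1. [C1∋P]  r_C1² − 81 = 0  ⇒  r_C1 = 9 (r>0 drops 1)

9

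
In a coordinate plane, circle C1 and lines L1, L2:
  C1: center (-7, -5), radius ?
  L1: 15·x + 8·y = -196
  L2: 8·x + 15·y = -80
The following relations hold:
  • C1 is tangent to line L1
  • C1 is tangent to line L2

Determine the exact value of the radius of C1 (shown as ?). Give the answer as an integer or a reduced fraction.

3

1. [C1‖L1]  r_C1² − 9 = 0  ⇒  r_C1 = 3 (r>0 drops 1)
2. [C1‖L2]  r_C1² − 9 = 0  ⇒  r_C1 = 3 (r>0 drops 1)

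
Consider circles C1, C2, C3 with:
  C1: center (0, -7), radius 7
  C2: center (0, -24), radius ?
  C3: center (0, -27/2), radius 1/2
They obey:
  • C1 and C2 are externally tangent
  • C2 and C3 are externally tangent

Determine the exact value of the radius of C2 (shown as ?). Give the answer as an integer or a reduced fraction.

1. [ext C1·C2]  r_C2² + 14r_C2 − 240 = 0  ⇒  r_C2 = 10 (r>0 drops 1)
2. [ext C2·C3]  r_C2² + 1r_C2 − 110 = 0  ⇒  r_C2 = 10 (r>0 drops 1)

10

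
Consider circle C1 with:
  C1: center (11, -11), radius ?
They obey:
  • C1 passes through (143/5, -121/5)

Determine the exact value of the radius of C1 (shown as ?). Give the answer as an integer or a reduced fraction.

1. [C1∋P]  r_C1² − 484 = 0  ⇒  r_C1 = 22 (r>0 drops 1)

22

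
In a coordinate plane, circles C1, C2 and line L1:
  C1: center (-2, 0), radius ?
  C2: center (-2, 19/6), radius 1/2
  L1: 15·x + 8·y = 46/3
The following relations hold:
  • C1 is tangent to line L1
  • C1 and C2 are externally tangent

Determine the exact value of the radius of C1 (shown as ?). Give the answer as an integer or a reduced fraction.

1. [C1‖L1]  r_C1² − 64/9 = 0  ⇒  r_C1 = 8/3 (r>0 drops 1)
2. [ext C1·C2]  r_C1² + 1r_C1 − 88/9 = 0  ⇒  r_C1 = 8/3 (r>0 drops 1)

8/3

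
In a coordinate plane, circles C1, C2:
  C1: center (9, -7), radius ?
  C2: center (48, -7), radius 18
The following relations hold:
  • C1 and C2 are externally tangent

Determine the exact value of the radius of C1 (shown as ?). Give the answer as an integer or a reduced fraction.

1. [ext C1·C2]  r_C1² + 36r_C1 − 1197 = 0  ⇒  r_C1 = 21 (r>0 drops 1)

21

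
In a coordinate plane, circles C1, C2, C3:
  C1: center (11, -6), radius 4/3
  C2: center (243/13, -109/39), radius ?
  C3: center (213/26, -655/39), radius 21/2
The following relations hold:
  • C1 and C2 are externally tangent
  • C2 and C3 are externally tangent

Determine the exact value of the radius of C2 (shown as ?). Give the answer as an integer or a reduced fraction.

1. [ext C1·C2]  r_C2² + (8/3)r_C2 − 203/3 = 0  ⇒  r_C2 = 7 (r>0 drops 1)
2. [ext C2·C3]  r_C2² + 21r_C2 − 196 = 0  ⇒  r_C2 = 7 (r>0 drops 1)

7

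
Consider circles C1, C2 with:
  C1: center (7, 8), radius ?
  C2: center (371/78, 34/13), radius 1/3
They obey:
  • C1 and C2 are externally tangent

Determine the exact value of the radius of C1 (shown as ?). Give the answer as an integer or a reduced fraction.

11/2

1. [ext C1·C2]  r_C1² + (2/3)r_C1 − 407/12 = 0  ⇒  r_C1 = 11/2 (r>0 drops 1)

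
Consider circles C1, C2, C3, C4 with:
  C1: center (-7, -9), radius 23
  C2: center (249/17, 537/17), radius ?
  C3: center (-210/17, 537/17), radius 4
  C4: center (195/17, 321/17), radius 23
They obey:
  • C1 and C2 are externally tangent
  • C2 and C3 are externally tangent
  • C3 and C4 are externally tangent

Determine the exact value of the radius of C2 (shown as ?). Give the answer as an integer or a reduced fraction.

1. [ext C1·C2]  r_C2² + 46r_C2 − 1587 = 0  ⇒  r_C2 = 23 (r>0 drops 1)
2. [ext C2·C3]  r_C2² + 8r_C2 − 713 = 0  ⇒  r_C2 = 23 (r>0 drops 1)

23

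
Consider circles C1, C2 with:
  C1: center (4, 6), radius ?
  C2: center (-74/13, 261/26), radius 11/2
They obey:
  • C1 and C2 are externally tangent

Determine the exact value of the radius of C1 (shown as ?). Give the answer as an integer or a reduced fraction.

5

1. [ext C1·C2]  r_C1² + 11r_C1 − 80 = 0  ⇒  r_C1 = 5 (r>0 drops 1)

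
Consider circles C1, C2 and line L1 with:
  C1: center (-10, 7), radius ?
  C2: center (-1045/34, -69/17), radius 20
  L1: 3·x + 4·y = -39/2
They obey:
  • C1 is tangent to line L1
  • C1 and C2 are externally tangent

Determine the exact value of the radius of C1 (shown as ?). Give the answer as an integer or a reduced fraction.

7/2

1. [C1‖L1]  r_C1² − 49/4 = 0  ⇒  r_C1 = 7/2 (r>0 drops 1)
2. [ext C1·C2]  r_C1² + 40r_C1 − 609/4 = 0  ⇒  r_C1 = 7/2 (r>0 drops 1)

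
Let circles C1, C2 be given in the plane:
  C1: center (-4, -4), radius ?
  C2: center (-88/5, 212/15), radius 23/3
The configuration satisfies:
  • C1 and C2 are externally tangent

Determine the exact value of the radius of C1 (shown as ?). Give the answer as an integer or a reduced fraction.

15

1. [ext C1·C2]  r_C1² + (46/3)r_C1 − 455 = 0  ⇒  r_C1 = 15 (r>0 drops 1)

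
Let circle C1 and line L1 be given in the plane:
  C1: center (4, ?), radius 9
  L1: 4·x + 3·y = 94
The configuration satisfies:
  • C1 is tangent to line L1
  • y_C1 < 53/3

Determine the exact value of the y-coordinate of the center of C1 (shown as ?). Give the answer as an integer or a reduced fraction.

11

1. [C1‖L1]  y_C1² − 52y_C1 + 451 = 0  ⇒  y_C1 = 11 or 41
2. given y_C1 < 53/3: keep 11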